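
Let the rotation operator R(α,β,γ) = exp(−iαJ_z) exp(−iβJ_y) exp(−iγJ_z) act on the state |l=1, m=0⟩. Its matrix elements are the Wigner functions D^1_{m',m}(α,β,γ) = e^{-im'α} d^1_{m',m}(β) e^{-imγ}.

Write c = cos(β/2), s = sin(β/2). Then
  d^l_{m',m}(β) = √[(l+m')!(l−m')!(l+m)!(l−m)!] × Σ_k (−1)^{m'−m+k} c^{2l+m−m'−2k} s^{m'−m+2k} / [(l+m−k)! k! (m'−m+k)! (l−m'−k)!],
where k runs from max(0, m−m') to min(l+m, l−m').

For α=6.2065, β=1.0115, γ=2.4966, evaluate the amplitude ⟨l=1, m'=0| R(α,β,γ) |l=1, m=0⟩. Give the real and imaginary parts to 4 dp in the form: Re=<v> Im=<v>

D^1_{0,0}(6.2065,1.0115,2.4966) = e^{-i·0·6.2065}·d^1_{0,0}(1.0115)·e^{-i·0·2.4966}. Compute d first:
With c≡cos(β/2)=0.874811 and s≡sin(β/2)=0.484464, N=[1·1·1·1]^{1/2}=1.000000
Admissible k: 0..1 (factorial args all ≥0)
  k=0: (−1)^0·1.0000/(1)·0.8748^2·0.4845^0 = +0.765295
  k=1: (−1)^1·1.0000/(1)·0.8748^0·0.4845^2 = -0.234705
d^1_{0,0}(1.0115) = +0.765295 -0.234705 = +0.530590
Attach z-rotation phases: D = e^{-i(0)(6.2065)}·(+0.530590)·e^{-i(0)(2.4966)} = +0.530590+0.000000i

Re=0.5306 Im=0.0000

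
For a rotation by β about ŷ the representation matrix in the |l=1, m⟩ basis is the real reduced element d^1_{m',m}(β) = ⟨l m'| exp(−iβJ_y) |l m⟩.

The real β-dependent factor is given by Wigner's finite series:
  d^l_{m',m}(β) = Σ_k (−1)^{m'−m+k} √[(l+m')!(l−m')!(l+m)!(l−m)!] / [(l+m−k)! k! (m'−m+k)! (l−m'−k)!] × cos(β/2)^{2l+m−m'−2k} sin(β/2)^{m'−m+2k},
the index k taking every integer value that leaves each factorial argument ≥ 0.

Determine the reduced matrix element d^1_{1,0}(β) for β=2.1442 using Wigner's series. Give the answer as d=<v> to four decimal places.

d^1_{1,0}(β=2.1442) via Wigner's sum:
Half-angle: c=0.478281, s=0.878207. N=√(2·1·1·1)=1.414214
Admissible k: 0..0 (factorial args all ≥0)
  k=0: (−1)^1·1.4142/(1)·0.4783^1·0.8782^1 = -0.594012
d^1_{1,0}(2.1442) = -0.594012

d=-0.5940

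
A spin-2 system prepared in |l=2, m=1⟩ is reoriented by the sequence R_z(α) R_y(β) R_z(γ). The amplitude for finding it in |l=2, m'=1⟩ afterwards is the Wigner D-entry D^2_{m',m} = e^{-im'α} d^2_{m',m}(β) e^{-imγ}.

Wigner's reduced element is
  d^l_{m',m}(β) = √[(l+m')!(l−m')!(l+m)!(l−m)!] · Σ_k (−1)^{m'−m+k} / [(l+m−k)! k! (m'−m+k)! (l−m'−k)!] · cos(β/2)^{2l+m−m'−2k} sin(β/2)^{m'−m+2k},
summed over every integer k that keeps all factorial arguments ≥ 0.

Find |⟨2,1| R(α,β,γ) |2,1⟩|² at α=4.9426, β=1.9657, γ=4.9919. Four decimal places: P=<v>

P=0.2963

D^2_{1,1}(4.9426,1.9657,4.9919) = e^{-i·1·4.9426}·d^2_{1,1}(1.9657)·e^{-i·1·4.9919}. Compute d first:
c=cos(1.9657/2)=0.554653, s=sin(1.9657/2)=0.832082; N=√[6·1·6·1]=6.000000
k∈{0,1} keeps every argument non-negative
  k=0: (−1)^0·6.0000/(6)·0.5547^4·0.8321^0 = +0.094643
  k=1: (−1)^1·6.0000/(2)·0.5547^2·0.8321^2 = -0.638993
d^2_{1,1}(1.9657) = +0.094643 -0.638993 = -0.544351
|D^2_{1,1}|² = |d^2_{1,1}(β)|² = (-0.544351)² = 0.296318 (the z-rotation phases have unit modulus)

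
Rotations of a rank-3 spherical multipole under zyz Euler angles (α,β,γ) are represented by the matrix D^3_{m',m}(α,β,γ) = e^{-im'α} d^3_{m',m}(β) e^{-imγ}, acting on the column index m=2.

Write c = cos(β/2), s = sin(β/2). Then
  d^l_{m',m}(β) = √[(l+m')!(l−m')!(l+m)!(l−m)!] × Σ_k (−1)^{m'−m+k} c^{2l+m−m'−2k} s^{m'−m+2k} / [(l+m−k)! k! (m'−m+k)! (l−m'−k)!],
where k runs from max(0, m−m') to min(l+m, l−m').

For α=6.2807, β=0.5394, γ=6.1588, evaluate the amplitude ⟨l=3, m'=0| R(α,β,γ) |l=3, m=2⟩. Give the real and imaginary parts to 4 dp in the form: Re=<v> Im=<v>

Re=0.3004 Im=0.0763

First d^3_{0,2}(β=0.5394), then the phase factors e^{-i(0)α} and e^{-i(2)γ}:
Half-angle: c=0.963851, s=0.266442. N=√(6·6·120·1)=65.726707
k: max(0,(2)−(0))=2 … min(3+(2),3−(0))=3
  k=2: (−1)^0·65.7267/(12)·0.9639^4·0.2664^2 = +0.335588
  k=3: (−1)^1·65.7267/(12)·0.9639^2·0.2664^4 = -0.025644
d^3_{0,2}(0.5394) = +0.335588 -0.025644 = +0.309944
D = (+1.000000+0.000000i)·(+0.309944)·(+0.969216+0.246213i) = +0.300402+0.076312i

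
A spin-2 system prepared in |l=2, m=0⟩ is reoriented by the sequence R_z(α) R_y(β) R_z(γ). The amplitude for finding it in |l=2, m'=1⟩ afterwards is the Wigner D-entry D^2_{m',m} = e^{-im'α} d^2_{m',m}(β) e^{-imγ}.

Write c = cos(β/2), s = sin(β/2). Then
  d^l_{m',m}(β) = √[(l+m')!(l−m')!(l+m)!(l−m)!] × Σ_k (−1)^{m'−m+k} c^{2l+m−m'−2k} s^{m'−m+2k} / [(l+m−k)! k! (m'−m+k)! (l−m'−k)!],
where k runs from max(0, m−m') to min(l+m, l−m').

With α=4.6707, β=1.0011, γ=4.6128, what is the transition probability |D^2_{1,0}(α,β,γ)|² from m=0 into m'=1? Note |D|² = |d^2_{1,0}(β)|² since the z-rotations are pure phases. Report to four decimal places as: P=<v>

Split into d^2_{1,0}(β=1.0011) × two z-phases.
c=cos(1.0011/2)=0.877319, s=sin(1.0011/2)=0.479908; N=√[6·1·2·2]=4.898979
k: max(0,(0)−(1))=0 … min(2+(0),2−(1))=1
  k=0: (−1)^1·4.8990/(2)·0.8773^3·0.4799^1 = -0.793791
  k=1: (−1)^2·4.8990/(2)·0.8773^1·0.4799^3 = +0.237524
d^2_{1,0}(1.0011) = -0.793791 +0.237524 = -0.556267
|D^2_{1,0}|² = |d^2_{1,0}(β)|² = (-0.556267)² = 0.309433 (the z-rotation phases have unit modulus)

P=0.3094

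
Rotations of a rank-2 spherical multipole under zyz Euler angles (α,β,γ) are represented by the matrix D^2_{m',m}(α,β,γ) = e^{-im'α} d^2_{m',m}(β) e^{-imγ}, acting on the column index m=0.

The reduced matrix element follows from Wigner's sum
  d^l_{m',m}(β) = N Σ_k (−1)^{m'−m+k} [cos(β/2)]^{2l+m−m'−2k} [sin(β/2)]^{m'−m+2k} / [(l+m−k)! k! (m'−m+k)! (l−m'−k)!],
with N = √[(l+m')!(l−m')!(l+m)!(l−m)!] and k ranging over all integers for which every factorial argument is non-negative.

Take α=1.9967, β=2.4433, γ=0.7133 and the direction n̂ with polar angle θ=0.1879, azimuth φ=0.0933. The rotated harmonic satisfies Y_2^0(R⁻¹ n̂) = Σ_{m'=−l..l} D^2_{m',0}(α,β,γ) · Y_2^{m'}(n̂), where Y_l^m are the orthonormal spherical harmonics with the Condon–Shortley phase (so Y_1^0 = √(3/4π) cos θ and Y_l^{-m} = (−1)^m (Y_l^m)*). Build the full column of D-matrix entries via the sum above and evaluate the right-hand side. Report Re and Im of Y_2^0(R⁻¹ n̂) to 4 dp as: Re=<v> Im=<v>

Re=0.2776 Im=0.0000

Need the full column D^2_{m',0} for m'=−2..2 at α=1.9967, β=2.4433, γ=0.7133.
cos(β/2)=0.342096, sin(β/2)=0.939665
d^2_{-2,0}: single k=2 term ⇒ +0.253115;  D = -0.166707-0.190462i
d^2_{-1,0}: k∈[1..2] ⇒ +0.092149 -0.695253 = -0.603103;  D = +0.249168-0.549226i
d^2_{0,0}: k∈[0..2] ⇒ +0.013696 -0.413334 +0.779637 = +0.379998;  D = +0.379998+0.000000i
d^2_{1,0}: k∈[0..1] ⇒ -0.092149 +0.695253 = +0.603103;  D = -0.249168-0.549226i
d^2_{2,0}: single k=0 term ⇒ +0.253115;  D = -0.166707+0.190462i
Y_2^{m'}(θ=0.1879,φ=0.0933) and Σ D·Y over m':
  (-0.1667-0.1905i)·(+0.0132-0.0025i)  (+0.2492-0.5492i)·(+0.1412-0.0132i)  (+0.3800+0.0000i)·(+0.5978+0.0000i)  (-0.2492-0.5492i)·(-0.1412-0.0132i)  (-0.1667+0.1905i)·(+0.0132+0.0025i)
Y_2^0(R⁻¹ n̂) = +0.277616+0.000000i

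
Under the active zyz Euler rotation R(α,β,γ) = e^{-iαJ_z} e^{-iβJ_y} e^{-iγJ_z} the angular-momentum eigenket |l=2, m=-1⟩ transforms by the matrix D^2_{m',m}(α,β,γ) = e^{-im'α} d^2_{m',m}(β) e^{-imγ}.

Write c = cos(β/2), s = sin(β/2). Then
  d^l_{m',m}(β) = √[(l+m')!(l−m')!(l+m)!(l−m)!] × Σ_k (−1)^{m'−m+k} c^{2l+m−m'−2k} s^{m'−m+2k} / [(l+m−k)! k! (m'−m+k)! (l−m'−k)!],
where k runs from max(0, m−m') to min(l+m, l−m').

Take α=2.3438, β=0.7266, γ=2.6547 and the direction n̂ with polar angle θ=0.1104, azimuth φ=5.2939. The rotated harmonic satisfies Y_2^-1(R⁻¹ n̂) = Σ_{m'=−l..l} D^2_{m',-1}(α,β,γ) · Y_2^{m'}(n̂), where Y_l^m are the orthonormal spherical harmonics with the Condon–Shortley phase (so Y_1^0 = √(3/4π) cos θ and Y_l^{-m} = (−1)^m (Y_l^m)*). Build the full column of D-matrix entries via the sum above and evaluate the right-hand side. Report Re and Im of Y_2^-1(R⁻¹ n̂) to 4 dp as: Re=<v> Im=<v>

Re=0.3446 Im=-0.1702

Need the full column D^2_{m',-1} for m'=−2..2 at α=2.3438, β=0.7266, γ=2.6547.
cos(β/2)=0.934729, sin(β/2)=0.355361
d^2_{-2,-1}: single k=1 term ⇒ +0.580439;  D = +0.284209+0.506098i
d^2_{-1,-1}: k∈[0..1] ⇒ +0.763384 -0.331003 = +0.432381;  D = +0.122028-0.414805i
d^2_{0,-1}: k∈[0..1] ⇒ -0.710890 +0.102747 = -0.608143;  D = +0.537471-0.284539i
d^2_{1,-1}: k∈[0..1] ⇒ +0.331003 -0.015947 = +0.315056;  D = +0.299952+0.096381i
d^2_{2,-1}: single k=0 term ⇒ -0.083893;  D = +0.037402+0.075094i
Y_2^{m'}(θ=0.1104,φ=5.2939) and Σ D·Y over m':
  (+0.2842+0.5061i)·(-0.0019+0.0043i)  (+0.1220-0.4148i)·(+0.0465+0.0707i)  (+0.5375-0.2845i)·(+0.6193+0.0000i)  (+0.3000+0.0964i)·(-0.0465+0.0707i)  (+0.0374+0.0751i)·(-0.0019-0.0043i)
Y_2^-1(R⁻¹ n̂) = +0.344644-0.170156i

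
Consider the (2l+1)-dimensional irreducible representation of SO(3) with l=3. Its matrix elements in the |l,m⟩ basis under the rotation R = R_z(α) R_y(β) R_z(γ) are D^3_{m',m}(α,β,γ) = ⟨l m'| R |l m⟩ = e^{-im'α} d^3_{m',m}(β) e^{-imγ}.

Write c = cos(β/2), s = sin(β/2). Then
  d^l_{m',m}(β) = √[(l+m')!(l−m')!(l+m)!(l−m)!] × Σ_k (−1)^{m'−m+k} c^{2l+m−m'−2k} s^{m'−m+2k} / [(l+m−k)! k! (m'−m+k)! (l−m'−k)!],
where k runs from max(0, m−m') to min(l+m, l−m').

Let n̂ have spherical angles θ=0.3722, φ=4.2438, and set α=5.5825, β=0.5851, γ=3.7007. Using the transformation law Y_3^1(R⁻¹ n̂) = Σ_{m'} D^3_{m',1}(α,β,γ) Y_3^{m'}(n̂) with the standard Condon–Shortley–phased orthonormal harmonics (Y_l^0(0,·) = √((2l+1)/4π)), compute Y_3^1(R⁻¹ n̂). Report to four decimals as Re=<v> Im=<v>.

Re=-0.4353 Im=-0.0494

Need the full column D^3_{m',1} for m'=−3..3 at α=5.5825, β=0.5851, γ=3.7007.
cos(β/2)=0.957512, sin(β/2)=0.288395
d^3_{-3,1}: single k=4 term ⇒ +0.024563;  D = +0.021782+0.011352i
d^3_{-2,1}: k∈[3..4] ⇒ +0.133176 -0.006041 = +0.127135;  D = +0.048298+0.117604i
d^3_{-1,1}: k∈[2..4] ⇒ +0.419471 -0.050737 +0.000575 = +0.369309;  D = -0.113014+0.351592i
d^3_{0,1}: k∈[1..3] ⇒ +0.804078 -0.218830 +0.006617 = +0.591866;  D = -0.501742+0.313943i
d^3_{1,1}: k∈[0..2] ⇒ +0.770662 -0.559295 +0.038053 = +0.249420;  D = -0.246925-0.035195i
d^3_{2,1}: k∈[0..1] ⇒ -0.734020 +0.133176 = -0.600844;  D = +0.400027+0.448321i
d^3_{3,1}: single k=0 term ⇒ +0.270768;  D = -0.007539-0.270663i
Y_3^{m'}(θ=0.3722,φ=4.2438) and Σ D·Y over m':
  (+0.0218+0.0114i)·(+0.0198-0.0033i)  (+0.0483+0.1176i)·(-0.0745-0.1015i)  (-0.1130+0.3516i)·(-0.1772+0.3501i)  (-0.5017+0.3139i)·(+0.4654+0.0000i)  (-0.2469-0.0352i)·(+0.1772+0.3501i)  (+0.4000+0.4483i)·(-0.0745+0.1015i)  (-0.0075-0.2707i)·(-0.0198-0.0033i)
Y_3^1(R⁻¹ n̂) = -0.435254-0.049422i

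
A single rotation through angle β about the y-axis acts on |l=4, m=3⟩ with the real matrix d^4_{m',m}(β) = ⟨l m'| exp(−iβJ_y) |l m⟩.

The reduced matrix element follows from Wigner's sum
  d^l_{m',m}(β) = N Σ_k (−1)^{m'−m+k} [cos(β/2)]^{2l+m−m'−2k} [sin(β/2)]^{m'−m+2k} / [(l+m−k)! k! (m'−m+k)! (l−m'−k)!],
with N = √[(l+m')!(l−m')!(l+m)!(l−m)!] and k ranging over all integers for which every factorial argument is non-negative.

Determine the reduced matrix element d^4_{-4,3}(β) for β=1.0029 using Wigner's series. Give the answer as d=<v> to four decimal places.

d=0.0147

d^4_{-4,3}(β=1.0029) via Wigner's sum:
c=cos(1.0029/2)=0.876886, s=sin(1.0029/2)=0.480698; N=√[1·40320·5040·1]=14255.272709
k: max(0,(3)−(-4))=7 … min(4+(3),4−(-4))=7
  k=7: (−1)^0·14255.2727/(5040)·0.8769^1·0.4807^7 = +0.014709
d^4_{-4,3}(1.0029) = +0.014709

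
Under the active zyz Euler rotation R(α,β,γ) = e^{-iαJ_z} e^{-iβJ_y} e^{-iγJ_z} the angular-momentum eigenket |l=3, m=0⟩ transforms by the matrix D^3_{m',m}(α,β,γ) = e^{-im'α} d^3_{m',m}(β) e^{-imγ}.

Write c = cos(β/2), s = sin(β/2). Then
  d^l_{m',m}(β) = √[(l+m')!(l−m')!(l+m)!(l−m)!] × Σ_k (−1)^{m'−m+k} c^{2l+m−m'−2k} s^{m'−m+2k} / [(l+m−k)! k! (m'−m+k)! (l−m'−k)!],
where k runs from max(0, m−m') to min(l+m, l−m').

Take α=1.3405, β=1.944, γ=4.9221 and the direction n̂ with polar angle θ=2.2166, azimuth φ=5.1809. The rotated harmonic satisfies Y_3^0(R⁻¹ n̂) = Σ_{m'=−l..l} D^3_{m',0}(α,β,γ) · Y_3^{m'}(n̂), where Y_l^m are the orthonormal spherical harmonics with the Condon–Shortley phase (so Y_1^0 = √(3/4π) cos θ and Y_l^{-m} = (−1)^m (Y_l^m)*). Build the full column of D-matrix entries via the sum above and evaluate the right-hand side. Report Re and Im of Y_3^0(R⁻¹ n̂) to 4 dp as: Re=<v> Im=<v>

Re=0.3118 Im=0.0000

Need the full column D^3_{m',0} for m'=−3..3 at α=1.3405, β=1.944, γ=4.9221.
cos(β/2)=0.563649, sin(β/2)=0.826015
d^3_{-3,0}: single k=3 term ⇒ +0.451340;  D = -0.287604-0.347838i
d^3_{-2,0}: k∈[2..3] ⇒ +0.377199 -0.810081 = -0.432883;  D = +0.387772-0.192407i
d^3_{-1,0}: k∈[1..3] ⇒ +0.162787 -1.048819 +0.750824 = -0.135208;  D = -0.030863-0.131638i
d^3_{0,0}: k∈[0..3] ⇒ +0.032066 -0.619800 +1.331099 -0.317634 = +0.425732;  D = +0.425732+0.000000i
d^3_{1,0}: k∈[0..2] ⇒ -0.162787 +1.048819 -0.750824 = +0.135208;  D = +0.030863-0.131638i
d^3_{2,0}: k∈[0..1] ⇒ +0.377199 -0.810081 = -0.432883;  D = +0.387772+0.192407i
d^3_{3,0}: single k=0 term ⇒ -0.451340;  D = +0.287604-0.347838i
Y_3^{m'}(θ=2.2166,φ=5.1809) and Σ D·Y over m':
  (-0.2876-0.3478i)·(-0.2096-0.0350i)  (+0.3878-0.1924i)·(+0.2323-0.3161i)  (-0.0309-0.1316i)·(+0.0945+0.1868i)  (+0.4257+0.0000i)·(+0.2670+0.0000i)  (+0.0309-0.1316i)·(-0.0945+0.1868i)  (+0.3878+0.1924i)·(+0.2323+0.3161i)  (+0.2876-0.3478i)·(+0.2096-0.0350i)
Y_3^0(R⁻¹ n̂) = +0.311796+0.000000i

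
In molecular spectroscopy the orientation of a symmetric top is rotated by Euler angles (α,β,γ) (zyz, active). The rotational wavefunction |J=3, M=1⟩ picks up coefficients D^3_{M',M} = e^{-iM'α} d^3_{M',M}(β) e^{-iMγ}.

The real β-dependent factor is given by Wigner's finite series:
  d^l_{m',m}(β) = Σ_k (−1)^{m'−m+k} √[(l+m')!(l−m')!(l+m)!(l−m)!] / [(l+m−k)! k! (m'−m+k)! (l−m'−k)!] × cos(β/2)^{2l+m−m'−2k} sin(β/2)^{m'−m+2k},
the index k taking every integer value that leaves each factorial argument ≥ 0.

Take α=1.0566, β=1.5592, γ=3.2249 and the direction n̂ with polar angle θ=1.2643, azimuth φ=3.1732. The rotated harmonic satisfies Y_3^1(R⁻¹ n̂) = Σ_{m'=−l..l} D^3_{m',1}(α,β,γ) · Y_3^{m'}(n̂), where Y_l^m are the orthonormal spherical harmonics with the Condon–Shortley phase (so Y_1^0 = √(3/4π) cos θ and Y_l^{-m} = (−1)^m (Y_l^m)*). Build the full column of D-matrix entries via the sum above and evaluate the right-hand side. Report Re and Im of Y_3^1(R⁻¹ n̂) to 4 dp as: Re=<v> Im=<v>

Need the full column D^3_{m',1} for m'=−3..3 at α=1.0566, β=1.5592, γ=3.2249.
cos(β/2)=0.711195, sin(β/2)=0.702995
d^3_{-3,1}: single k=4 term ⇒ +0.478445;  D = +0.477719-0.026349i
d^3_{-2,1}: k∈[3..4] ⇒ +0.790410 -0.386144 = +0.404266;  D = +0.179146-0.362405i
d^3_{-1,1}: k∈[2..4] ⇒ +0.758595 -0.988271 +0.120702 = -0.108974;  D = +0.061307+0.090094i
d^3_{0,1}: k∈[1..3] ⇒ +0.443084 -1.298776 +0.423000 = -0.432692;  D = +0.431192-0.036005i
d^3_{1,1}: k∈[0..2] ⇒ +0.129399 -1.011460 +0.741203 = -0.140858;  D = +0.058833-0.127983i
d^3_{2,1}: k∈[0..1] ⇒ -0.404478 +0.790410 = +0.385932;  D = +0.226030+0.312816i
d^3_{3,1}: single k=0 term ⇒ +0.489671;  D = +0.486629-0.054492i
Y_3^{m'}(θ=1.2643,φ=3.1732) and Σ D·Y over m':
  (+0.4777-0.0263i)·(-0.3599+0.0342i)  (+0.1791-0.3624i)·(+0.2797-0.0177i)  (+0.0613+0.0901i)·(+0.1678-0.0053i)  (+0.4312-0.0360i)·(-0.2865+0.0000i)  (+0.0588-0.1280i)·(-0.1678-0.0053i)  (+0.2260+0.3128i)·(+0.2797+0.0177i)  (+0.4866-0.0545i)·(+0.3599+0.0342i)
Y_3^1(R⁻¹ n̂) = -0.015981+0.056111i

Re=-0.0160 Im=0.0561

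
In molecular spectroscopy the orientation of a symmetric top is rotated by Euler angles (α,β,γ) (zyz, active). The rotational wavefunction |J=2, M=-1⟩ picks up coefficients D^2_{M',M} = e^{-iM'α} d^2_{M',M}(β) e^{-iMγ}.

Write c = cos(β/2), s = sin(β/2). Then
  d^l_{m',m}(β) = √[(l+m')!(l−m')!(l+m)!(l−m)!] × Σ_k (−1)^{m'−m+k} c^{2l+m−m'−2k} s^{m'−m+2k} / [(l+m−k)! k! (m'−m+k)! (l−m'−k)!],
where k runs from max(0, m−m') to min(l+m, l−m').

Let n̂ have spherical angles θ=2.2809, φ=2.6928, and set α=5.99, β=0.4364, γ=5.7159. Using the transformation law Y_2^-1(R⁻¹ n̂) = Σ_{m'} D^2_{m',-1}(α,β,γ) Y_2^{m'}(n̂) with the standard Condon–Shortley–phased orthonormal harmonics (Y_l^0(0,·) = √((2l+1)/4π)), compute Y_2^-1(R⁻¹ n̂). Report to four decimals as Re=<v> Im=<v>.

Re=0.2828 Im=-0.0825

Need the full column D^2_{m',-1} for m'=−2..2 at α=5.99, β=0.4364, γ=5.7159.
cos(β/2)=0.976289, sin(β/2)=0.216473
d^2_{-2,-1}: single k=1 term ⇒ +0.402873;  D = +0.163223-0.368327i
d^2_{-1,-1}: k∈[0..1] ⇒ +0.908475 -0.133994 = +0.774482;  D = +0.505024-0.587173i
d^2_{0,-1}: k∈[0..1] ⇒ -0.493416 +0.024258 = -0.469158;  D = -0.395670+0.252099i
d^2_{1,-1}: k∈[0..1] ⇒ +0.133994 -0.002196 = +0.131798;  D = +0.126878-0.035675i
d^2_{2,-1}: single k=0 term ⇒ -0.019807;  D = -0.019803-0.000378i
Y_2^{m'}(θ=2.2809,φ=2.6928) and Σ D·Y over m':
  (+0.1632-0.3683i)·(+0.1385+0.1737i)  (+0.5050-0.5872i)·(+0.3441+0.1657i)  (-0.3957+0.2521i)·(+0.0867+0.0000i)  (+0.1269-0.0357i)·(-0.3441+0.1657i)  (-0.0198-0.0004i)·(+0.1385-0.1737i)
Y_2^-1(R⁻¹ n̂) = +0.282763-0.082471i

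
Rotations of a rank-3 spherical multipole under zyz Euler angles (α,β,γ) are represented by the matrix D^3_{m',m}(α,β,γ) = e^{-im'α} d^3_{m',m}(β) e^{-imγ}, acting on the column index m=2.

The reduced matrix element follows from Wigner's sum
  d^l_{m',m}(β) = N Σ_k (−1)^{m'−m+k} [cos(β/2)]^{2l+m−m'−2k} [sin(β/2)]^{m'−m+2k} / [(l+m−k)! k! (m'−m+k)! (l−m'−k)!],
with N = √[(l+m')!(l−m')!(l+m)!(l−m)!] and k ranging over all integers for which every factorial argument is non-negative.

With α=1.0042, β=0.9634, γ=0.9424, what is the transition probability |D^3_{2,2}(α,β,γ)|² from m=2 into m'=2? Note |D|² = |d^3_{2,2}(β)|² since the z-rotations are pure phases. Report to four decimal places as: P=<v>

D^3_{2,2}(1.0042,0.9634,0.9424) = e^{-i·2·1.0042}·d^3_{2,2}(0.9634)·e^{-i·2·0.9424}. Compute d first:
Half-angle: c=0.886209, s=0.463286. N=√(120·1·120·1)=120.000000
The bounds max(0,m−m')=0 and min(l+m,l−m')=1 give 2 terms
  k=0: (−1)^0·120.0000/(120)·0.8862^6·0.4633^0 = +0.484413
  k=1: (−1)^1·120.0000/(24)·0.8862^4·0.4633^2 = -0.661931
d^3_{2,2}(0.9634) = +0.484413 -0.661931 = -0.177518
|D^3_{2,2}|² = |d^3_{2,2}(β)|² = (-0.177518)² = 0.031513 (the z-rotation phases have unit modulus)

P=0.0315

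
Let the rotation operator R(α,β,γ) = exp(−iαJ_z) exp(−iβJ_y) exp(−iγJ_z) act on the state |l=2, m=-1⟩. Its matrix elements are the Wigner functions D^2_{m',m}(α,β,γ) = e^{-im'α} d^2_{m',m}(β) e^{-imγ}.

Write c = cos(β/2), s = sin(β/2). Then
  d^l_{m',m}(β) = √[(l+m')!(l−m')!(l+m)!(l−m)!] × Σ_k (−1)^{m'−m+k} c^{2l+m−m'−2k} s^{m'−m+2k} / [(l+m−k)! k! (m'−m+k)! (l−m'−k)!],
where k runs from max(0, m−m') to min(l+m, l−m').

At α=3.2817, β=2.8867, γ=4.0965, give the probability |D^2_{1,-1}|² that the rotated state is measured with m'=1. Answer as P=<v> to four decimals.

First d^2_{1,-1}(β=2.8867), then the phase factors e^{-i(1)α} and e^{-i(-1)γ}:
Half-angle: c=0.127102, s=0.991890. N=√(6·1·1·6)=6.000000
k∈{0,1} keeps every argument non-negative
  k=0: (−1)^2·6.0000/(2)·0.1271^2·0.9919^2 = +0.047682
  k=1: (−1)^3·6.0000/(6)·0.1271^0·0.9919^4 = -0.967951
d^2_{1,-1}(2.8867) = +0.047682 -0.967951 = -0.920270
|D^2_{1,-1}|² = |d^2_{1,-1}(β)|² = (-0.920270)² = 0.846897 (the z-rotation phases have unit modulus)

P=0.8469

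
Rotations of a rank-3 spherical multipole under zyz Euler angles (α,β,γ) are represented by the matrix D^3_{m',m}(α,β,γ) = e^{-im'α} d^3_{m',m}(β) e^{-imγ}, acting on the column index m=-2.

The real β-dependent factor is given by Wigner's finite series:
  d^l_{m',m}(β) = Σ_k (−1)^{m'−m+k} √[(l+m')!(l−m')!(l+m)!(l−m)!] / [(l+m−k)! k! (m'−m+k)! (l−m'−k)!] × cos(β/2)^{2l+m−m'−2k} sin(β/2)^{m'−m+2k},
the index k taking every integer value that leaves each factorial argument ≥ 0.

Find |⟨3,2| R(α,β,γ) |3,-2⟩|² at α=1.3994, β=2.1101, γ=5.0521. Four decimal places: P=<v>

D^3_{2,-2}(1.3994,2.1101,5.0521) = e^{-i·2·1.3994}·d^3_{2,-2}(2.1101)·e^{-i·-2·5.0521}. Compute d first:
With c≡cos(β/2)=0.493184 and s≡sin(β/2)=0.869925, N=[120·1·1·120]^{1/2}=120.000000
The bounds max(0,m−m')=0 and min(l+m,l−m')=1 give 2 terms
  k=0: (−1)^4·120.0000/(24)·0.4932^2·0.8699^4 = +0.696491
  k=1: (−1)^5·120.0000/(120)·0.4932^0·0.8699^6 = -0.433402
d^3_{2,-2}(2.1101) = +0.696491 -0.433402 = +0.263089
|D^3_{2,-2}|² = |d^3_{2,-2}(β)|² = (+0.263089)² = 0.069216 (the z-rotation phases have unit modulus)

P=0.0692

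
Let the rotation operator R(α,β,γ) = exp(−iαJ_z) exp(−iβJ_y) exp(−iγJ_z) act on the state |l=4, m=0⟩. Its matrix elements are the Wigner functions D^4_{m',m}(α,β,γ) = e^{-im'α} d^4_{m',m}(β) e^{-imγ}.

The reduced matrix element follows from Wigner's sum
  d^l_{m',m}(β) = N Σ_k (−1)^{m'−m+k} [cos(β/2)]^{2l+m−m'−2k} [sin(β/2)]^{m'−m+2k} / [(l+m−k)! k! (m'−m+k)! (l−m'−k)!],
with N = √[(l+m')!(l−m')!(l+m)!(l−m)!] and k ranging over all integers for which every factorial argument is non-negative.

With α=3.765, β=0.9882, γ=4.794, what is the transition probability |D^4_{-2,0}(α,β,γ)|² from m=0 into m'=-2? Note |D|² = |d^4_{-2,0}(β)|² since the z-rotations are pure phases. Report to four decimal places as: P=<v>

D^4_{-2,0}(3.765,0.9882,4.794) = e^{-i·-2·3.765}·d^4_{-2,0}(0.9882)·e^{-i·0·4.794}. Compute d first:
With c≡cos(β/2)=0.880396 and s≡sin(β/2)=0.474239, N=[2·720·24·24]^{1/2}=910.735966
k: max(0,(0)−(-2))=2 … min(4+(0),4−(-2))=4
  k=2: (−1)^0·910.7360/(96)·0.8804^6·0.4742^2 = +0.993538
  k=3: (−1)^1·910.7360/(36)·0.8804^4·0.4742^4 = -0.768764
  k=4: (−1)^2·910.7360/(96)·0.8804^2·0.4742^6 = +0.083650
d^4_{-2,0}(0.9882) = +0.993538 -0.768764 +0.083650 = +0.308424
|D^4_{-2,0}|² = |d^4_{-2,0}(β)|² = (+0.308424)² = 0.095126 (the z-rotation phases have unit modulus)

P=0.0951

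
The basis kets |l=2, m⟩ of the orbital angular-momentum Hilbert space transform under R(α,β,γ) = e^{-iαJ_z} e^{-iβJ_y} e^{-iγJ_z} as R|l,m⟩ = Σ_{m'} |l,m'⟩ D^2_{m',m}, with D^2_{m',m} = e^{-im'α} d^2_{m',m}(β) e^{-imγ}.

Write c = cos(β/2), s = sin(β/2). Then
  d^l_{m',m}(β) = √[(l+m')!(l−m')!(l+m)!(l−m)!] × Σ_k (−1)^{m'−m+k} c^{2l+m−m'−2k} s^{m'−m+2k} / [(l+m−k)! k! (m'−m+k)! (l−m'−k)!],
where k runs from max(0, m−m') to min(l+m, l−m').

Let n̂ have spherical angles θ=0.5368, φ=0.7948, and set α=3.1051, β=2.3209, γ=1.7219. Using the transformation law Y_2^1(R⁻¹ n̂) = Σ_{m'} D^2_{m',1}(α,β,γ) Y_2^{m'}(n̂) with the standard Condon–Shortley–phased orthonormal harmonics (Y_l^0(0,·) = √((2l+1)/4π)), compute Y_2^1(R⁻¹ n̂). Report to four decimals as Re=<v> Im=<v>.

Need the full column D^2_{m',1} for m'=−2..2 at α=3.1051, β=2.3209, γ=1.7219.
cos(β/2)=0.398927, sin(β/2)=0.916983
d^2_{-2,1}: single k=3 term ⇒ +0.615187;  D = -0.136706-0.599805i
d^2_{-1,1}: k∈[2..3] ⇒ +0.401449 -0.707041 = -0.305592;  D = -0.056992-0.300231i
d^2_{0,1}: k∈[1..2] ⇒ +0.142599 -0.753447 = -0.610847;  D = +0.091950+0.603887i
d^2_{1,1}: k∈[0..1] ⇒ +0.025326 -0.401449 = -0.376122;  D = -0.043013-0.373655i
d^2_{2,1}: single k=0 term ⇒ -0.116432;  D = +0.009086+0.116077i
Y_2^{m'}(θ=0.5368,φ=0.7948) and Σ D·Y over m':
  (-0.1367-0.5998i)·(-0.0019-0.1010i)  (-0.0570-0.3002i)·(+0.2378-0.2423i)  (+0.0920+0.6039i)·(+0.3833+0.0000i)  (-0.0430-0.3737i)·(-0.2378-0.2423i)  (+0.0091+0.1161i)·(-0.0019+0.1010i)
Y_2^1(R⁻¹ n̂) = -0.203429+0.288831i

Re=-0.2034 Im=0.2888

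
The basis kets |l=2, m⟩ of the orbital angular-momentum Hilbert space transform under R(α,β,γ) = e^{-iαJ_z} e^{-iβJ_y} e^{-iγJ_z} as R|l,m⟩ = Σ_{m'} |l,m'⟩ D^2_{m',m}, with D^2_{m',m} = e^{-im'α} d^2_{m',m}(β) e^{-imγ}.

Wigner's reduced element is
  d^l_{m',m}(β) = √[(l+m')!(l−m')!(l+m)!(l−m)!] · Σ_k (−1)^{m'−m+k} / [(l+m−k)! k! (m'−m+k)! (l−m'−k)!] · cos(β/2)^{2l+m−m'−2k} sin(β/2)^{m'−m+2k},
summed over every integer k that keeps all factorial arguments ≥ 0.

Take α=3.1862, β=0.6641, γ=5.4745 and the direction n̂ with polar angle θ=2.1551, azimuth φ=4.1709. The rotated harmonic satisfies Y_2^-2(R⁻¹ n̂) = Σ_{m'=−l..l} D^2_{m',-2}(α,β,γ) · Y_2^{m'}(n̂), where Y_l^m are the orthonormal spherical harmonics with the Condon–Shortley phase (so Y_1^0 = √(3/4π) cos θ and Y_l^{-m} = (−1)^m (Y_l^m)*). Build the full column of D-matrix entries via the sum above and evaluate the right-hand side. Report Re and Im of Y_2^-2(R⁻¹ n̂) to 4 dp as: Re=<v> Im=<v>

Re=-0.3774 Im=0.0130

Need the full column D^2_{m',-2} for m'=−2..2 at α=3.1862, β=0.6641, γ=5.4745.
cos(β/2)=0.945376, sin(β/2)=0.325982
d^2_{-2,-2}: single k=0 term ⇒ +0.798764;  D = +0.034049-0.798038i
d^2_{-1,-2}: single k=0 term ⇒ -0.550855;  D = -0.001083-0.550854i
d^2_{0,-2}: single k=0 term ⇒ +0.232633;  D = -0.010831-0.232381i
d^2_{1,-2}: single k=0 term ⇒ -0.065496;  D = -0.005964-0.065224i
d^2_{2,-2}: single k=0 term ⇒ +0.011292;  D = -0.001529-0.011188i
Y_2^{m'}(θ=2.1551,φ=4.1709) and Σ D·Y over m':
  (+0.0340-0.7980i)·(-0.1260-0.2374i)  (-0.0011-0.5509i)·(+0.1832-0.3046i)  (-0.0108-0.2324i)·(-0.0275+0.0000i)  (-0.0060-0.0652i)·(-0.1832-0.3046i)  (-0.0015-0.0112i)·(-0.1260+0.2374i)
Y_2^-2(R⁻¹ n̂) = -0.377354+0.013046i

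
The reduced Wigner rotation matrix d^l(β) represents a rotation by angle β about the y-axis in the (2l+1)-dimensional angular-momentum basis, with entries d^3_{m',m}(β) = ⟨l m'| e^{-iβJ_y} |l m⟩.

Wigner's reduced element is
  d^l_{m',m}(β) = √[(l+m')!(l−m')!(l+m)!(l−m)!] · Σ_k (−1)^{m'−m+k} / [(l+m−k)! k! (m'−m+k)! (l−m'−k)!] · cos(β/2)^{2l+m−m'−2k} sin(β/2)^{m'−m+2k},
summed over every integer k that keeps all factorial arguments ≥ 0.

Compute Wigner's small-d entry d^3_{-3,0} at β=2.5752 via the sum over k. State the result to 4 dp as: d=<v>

d=0.0864

d^3_{-3,0}(β=2.5752) via Wigner's sum:
With c≡cos(β/2)=0.279426 and s≡sin(β/2)=0.960167, N=[1·720·6·6]^{1/2}=160.996894
k∈{3} keeps every argument non-negative
  k=3: (−1)^0·160.9969/(36)·0.2794^3·0.9602^3 = +0.086369
d^3_{-3,0}(2.5752) = +0.086369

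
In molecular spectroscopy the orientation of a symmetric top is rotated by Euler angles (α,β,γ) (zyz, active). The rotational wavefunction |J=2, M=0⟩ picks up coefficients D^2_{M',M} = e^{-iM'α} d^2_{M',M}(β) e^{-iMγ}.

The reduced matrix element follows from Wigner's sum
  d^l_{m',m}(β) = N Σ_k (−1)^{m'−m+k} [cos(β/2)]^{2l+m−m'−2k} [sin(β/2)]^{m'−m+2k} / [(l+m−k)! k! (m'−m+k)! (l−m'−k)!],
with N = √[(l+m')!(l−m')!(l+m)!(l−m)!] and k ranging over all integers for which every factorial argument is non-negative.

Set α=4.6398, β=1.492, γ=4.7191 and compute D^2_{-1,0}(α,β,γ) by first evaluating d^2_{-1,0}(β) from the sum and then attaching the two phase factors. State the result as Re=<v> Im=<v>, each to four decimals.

Re=-0.0070 Im=-0.0959

D^2_{-1,0}(4.6398,1.492,4.7191) = e^{-i·-1·4.6398}·d^2_{-1,0}(1.492)·e^{-i·0·4.7191}. Compute d first:
c=cos(1.492/2)=0.734410, s=sin(1.492/2)=0.678707; N=√[1·6·2·2]=4.898979
Admissible k: 1..2 (factorial args all ≥0)
  k=1: (−1)^0·4.8990/(2)·0.7344^3·0.6787^1 = +0.658526
  k=2: (−1)^1·4.8990/(2)·0.7344^1·0.6787^3 = -0.562419
d^2_{-1,0}(1.492) = +0.658526 -0.562419 = +0.096106
Attach z-rotation phases: D = e^{-i(-1)(4.6398)}·(+0.096106)·e^{-i(0)(4.7191)} = -0.006970-0.095853i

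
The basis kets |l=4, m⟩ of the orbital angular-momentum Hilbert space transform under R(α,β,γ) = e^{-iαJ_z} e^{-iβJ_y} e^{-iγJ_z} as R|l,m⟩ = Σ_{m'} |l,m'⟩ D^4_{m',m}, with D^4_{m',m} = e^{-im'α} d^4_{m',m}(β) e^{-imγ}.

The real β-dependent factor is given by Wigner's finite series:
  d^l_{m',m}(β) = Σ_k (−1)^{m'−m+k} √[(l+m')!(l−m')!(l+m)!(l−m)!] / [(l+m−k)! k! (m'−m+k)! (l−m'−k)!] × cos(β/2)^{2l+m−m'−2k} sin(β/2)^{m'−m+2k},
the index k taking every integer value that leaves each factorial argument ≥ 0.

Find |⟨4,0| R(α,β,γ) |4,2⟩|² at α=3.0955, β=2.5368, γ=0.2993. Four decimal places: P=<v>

D^4_{0,2}(3.0955,2.5368,0.2993) = e^{-i·0·3.0955}·d^4_{0,2}(2.5368)·e^{-i·2·0.2993}. Compute d first:
With c≡cos(β/2)=0.297809 and s≡sin(β/2)=0.954626, N=[24·24·720·2]^{1/2}=910.735966
k: max(0,(2)−(0))=2 … min(4+(2),4−(0))=4
  k=2: (−1)^0·910.7360/(96)·0.2978^6·0.9546^2 = +0.006031
  k=3: (−1)^1·910.7360/(36)·0.2978^4·0.9546^4 = -0.165261
  k=4: (−1)^2·910.7360/(96)·0.2978^2·0.9546^6 = +0.636787
d^4_{0,2}(2.5368) = +0.006031 -0.165261 +0.636787 = +0.477557
|D^4_{0,2}|² = |d^4_{0,2}(β)|² = (+0.477557)² = 0.228061 (the z-rotation phases have unit modulus)

P=0.2281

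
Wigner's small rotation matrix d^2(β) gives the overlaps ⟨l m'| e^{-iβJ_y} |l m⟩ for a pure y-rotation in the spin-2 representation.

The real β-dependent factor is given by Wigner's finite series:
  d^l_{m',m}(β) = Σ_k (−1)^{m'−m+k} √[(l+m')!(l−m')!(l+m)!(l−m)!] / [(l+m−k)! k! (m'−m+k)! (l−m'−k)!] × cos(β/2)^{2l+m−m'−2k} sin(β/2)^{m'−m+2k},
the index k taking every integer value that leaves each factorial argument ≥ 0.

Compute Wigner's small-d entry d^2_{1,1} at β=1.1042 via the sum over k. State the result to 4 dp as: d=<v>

d^2_{1,1}(β=1.1042) via Wigner's sum:
Half-angle: c=0.851425, s=0.524476. N=√(6·1·6·1)=6.000000
The bounds max(0,m−m')=0 and min(l+m,l−m')=1 give 2 terms
  k=0: (−1)^0·6.0000/(6)·0.8514^4·0.5245^0 = +0.525516
  k=1: (−1)^1·6.0000/(2)·0.8514^2·0.5245^2 = -0.598227
d^2_{1,1}(1.1042) = +0.525516 -0.598227 = -0.072711

d=-0.0727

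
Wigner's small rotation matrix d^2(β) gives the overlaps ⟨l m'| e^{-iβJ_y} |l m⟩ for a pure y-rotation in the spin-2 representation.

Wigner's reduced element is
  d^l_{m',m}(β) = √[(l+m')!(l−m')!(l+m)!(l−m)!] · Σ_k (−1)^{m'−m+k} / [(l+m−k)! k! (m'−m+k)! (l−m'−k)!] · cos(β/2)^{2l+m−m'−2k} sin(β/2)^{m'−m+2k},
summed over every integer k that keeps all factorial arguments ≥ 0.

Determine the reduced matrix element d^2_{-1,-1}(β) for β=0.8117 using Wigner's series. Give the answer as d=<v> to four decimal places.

d^2_{-1,-1}(β=0.8117) via Wigner's sum:
With c≡cos(β/2)=0.918767 and s≡sin(β/2)=0.394800, N=[1·6·1·6]^{1/2}=6.000000
The bounds max(0,m−m')=0 and min(l+m,l−m')=1 give 2 terms
  k=0: (−1)^0·6.0000/(6)·0.9188^4·0.3948^0 = +0.712561
  k=1: (−1)^1·6.0000/(2)·0.9188^2·0.3948^2 = -0.394717
d^2_{-1,-1}(0.8117) = +0.712561 -0.394717 = +0.317843

d=0.3178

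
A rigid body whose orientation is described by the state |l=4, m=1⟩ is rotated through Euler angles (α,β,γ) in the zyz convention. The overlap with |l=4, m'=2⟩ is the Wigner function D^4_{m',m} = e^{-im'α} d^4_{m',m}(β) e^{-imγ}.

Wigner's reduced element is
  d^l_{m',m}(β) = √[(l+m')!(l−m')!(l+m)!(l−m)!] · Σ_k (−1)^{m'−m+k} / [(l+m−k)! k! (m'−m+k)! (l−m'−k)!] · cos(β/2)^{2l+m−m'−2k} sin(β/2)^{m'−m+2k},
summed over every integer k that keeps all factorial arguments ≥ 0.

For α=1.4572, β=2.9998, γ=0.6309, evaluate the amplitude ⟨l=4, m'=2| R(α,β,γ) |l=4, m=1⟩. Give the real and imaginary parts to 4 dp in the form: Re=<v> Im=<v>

First d^4_{2,1}(β=2.9998), then the phase factors e^{-i(2)α} and e^{-i(1)γ}:
c=cos(2.9998/2)=0.070837, s=sin(2.9998/2)=0.997488; N=√[720·2·120·6]=1018.233765
The bounds max(0,m−m')=0 and min(l+m,l−m')=2 give 3 terms
  k=0: (−1)^1·1018.2338/(240)·0.0708^7·0.9975^1 = -0.000000
  k=1: (−1)^2·1018.2338/(48)·0.0708^5·0.9975^3 = +0.000038
  k=2: (−1)^3·1018.2338/(72)·0.0708^3·0.9975^5 = -0.004964
d^4_{2,1}(2.9998) = -0.000000 +0.000038 -0.004964 = -0.004926
Phases: e^{-i·(2)·1.4572}=-0.974303-0.225243i, e^{-i·(1)·0.6309}=+0.807497-0.589872i ⇒ D=+0.004530-0.001935i

Re=0.0045 Im=-0.0019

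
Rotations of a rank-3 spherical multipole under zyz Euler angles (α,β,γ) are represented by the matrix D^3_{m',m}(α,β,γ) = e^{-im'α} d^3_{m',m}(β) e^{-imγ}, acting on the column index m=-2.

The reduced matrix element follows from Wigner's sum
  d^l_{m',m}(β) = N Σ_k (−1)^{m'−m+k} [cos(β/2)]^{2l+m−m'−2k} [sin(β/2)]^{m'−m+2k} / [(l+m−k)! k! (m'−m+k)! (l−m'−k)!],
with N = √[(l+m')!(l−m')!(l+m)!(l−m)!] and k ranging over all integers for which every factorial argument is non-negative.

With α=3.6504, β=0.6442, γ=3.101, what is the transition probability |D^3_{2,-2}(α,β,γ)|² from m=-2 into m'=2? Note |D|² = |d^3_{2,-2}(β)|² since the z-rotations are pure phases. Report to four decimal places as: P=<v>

P=0.0020

Split into d^3_{2,-2}(β=0.6442) × two z-phases.
With c≡cos(β/2)=0.948573 and s≡sin(β/2)=0.316559, N=[120·1·1·120]^{1/2}=120.000000
Admissible k: 0..1 (factorial args all ≥0)
  k=0: (−1)^4·120.0000/(24)·0.9486^2·0.3166^4 = +0.045178
  k=1: (−1)^5·120.0000/(120)·0.9486^0·0.3166^6 = -0.001006
d^3_{2,-2}(0.6442) = +0.045178 -0.001006 = +0.044172
|D^3_{2,-2}|² = |d^3_{2,-2}(β)|² = (+0.044172)² = 0.001951 (the z-rotation phases have unit modulus)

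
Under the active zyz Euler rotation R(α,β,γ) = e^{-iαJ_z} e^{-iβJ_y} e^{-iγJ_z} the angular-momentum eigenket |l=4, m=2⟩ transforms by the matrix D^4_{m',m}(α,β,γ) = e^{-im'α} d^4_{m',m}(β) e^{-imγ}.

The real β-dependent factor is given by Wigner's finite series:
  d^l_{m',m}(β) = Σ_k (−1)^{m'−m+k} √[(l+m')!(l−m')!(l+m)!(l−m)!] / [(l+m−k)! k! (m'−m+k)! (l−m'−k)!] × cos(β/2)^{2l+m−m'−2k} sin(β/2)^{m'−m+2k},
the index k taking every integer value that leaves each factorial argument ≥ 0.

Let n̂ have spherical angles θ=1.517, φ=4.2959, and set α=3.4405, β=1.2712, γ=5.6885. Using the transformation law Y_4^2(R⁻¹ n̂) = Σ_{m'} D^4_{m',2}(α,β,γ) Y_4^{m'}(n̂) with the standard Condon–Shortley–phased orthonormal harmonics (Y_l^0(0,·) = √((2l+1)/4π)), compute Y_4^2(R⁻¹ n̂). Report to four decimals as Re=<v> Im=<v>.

Need the full column D^4_{m',2} for m'=−4..4 at α=3.4405, β=1.2712, γ=5.6885.
cos(β/2)=0.804716, sin(β/2)=0.593660
d^4_{-4,2}: single k=6 term ⇒ +0.150000;  D = -0.109077+0.102967i
d^4_{-3,2}: k∈[5..6] ⇒ +0.431324 -0.078248 = +0.353076;  D = +0.173993-0.307228i
d^4_{-2,2}: k∈[4..6] ⇒ +0.781292 -0.340169 +0.015428 = +0.456551;  D = -0.098023+0.445904i
d^4_{-1,2}: k∈[3..5] ⇒ +0.998485 -0.815125 +0.088725 = +0.272085;  D = -0.022427-0.271159i
d^4_{0,2}: k∈[2..4] ⇒ +0.907930 -1.317687 +0.268927 = -0.140830;  D = -0.052423-0.130709i
d^4_{1,2}: k∈[1..3] ⇒ +0.550391 -1.497728 +0.543417 = -0.403920;  D = +0.254087+0.313992i
d^4_{2,2}: k∈[0..2] ⇒ +0.175849 -1.148450 +0.781292 = -0.191309;  D = -0.158801-0.106684i
d^4_{3,2}: k∈[0..1] ⇒ -0.485399 +0.792523 = +0.307124;  D = -0.294066-0.088602i
d^4_{4,2}: single k=0 term ⇒ +0.506419;  D = +0.506409-0.003170i
Y_4^{m'}(θ=1.517,φ=4.2959) and Σ D·Y over m':
  (-0.1091+0.1030i)·(-0.0418+0.4380i)  (+0.1740-0.3072i)·(+0.0636-0.0212i)  (-0.0980+0.4459i)·(+0.2198+0.2418i)  (-0.0224-0.2712i)·(+0.0306-0.0692i)  (-0.0524-0.1307i)·(+0.3082+0.0000i)  (+0.2541+0.3140i)·(-0.0306-0.0692i)  (-0.1588-0.1067i)·(+0.2198-0.2418i)  (-0.2941-0.0886i)·(-0.0636-0.0212i)  (+0.5064-0.0032i)·(-0.0418-0.4380i)
Y_4^2(R⁻¹ n̂) = -0.253457-0.270077i

Re=-0.2535 Im=-0.2701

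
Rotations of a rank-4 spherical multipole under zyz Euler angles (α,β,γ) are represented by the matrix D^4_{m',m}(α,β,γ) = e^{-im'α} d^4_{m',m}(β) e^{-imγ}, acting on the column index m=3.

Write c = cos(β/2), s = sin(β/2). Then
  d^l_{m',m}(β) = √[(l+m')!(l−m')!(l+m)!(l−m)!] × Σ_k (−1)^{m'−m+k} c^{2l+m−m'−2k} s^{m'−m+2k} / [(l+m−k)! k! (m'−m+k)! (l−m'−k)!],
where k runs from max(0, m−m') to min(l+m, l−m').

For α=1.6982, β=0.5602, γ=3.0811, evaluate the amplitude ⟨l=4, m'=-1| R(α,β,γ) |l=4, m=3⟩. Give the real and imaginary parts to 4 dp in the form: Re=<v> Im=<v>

First d^4_{-1,3}(β=0.5602), then the phase factors e^{-i(-1)α} and e^{-i(3)γ}:
With c≡cos(β/2)=0.961028 and s≡sin(β/2)=0.276452, N=[6·120·5040·1]^{1/2}=1904.940944
Admissible k: 4..5 (factorial args all ≥0)
  k=4: (−1)^0·1904.9409/(144)·0.9610^4·0.2765^4 = +0.065908
  k=5: (−1)^1·1904.9409/(240)·0.9610^2·0.2765^6 = -0.003272
d^4_{-1,3}(0.5602) = +0.065908 -0.003272 = +0.062636
D = (-0.127059+0.991895i)·(+0.062636)·(-0.983578-0.180483i) = +0.019041-0.059672i

Re=0.0190 Im=-0.0597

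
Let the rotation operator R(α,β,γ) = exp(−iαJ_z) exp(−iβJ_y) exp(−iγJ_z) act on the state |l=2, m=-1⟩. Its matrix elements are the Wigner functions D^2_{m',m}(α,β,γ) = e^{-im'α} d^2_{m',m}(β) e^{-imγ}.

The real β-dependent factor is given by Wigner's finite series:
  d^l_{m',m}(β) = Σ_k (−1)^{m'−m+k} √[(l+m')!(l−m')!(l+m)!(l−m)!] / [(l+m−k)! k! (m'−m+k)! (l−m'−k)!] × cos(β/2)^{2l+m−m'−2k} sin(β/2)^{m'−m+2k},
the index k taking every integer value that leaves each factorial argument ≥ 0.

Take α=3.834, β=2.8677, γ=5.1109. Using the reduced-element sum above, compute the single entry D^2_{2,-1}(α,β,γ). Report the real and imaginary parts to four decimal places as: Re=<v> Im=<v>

Re=0.2214 Im=0.1465

D^2_{2,-1}(3.834,2.8677,5.1109) = e^{-i·2·3.834}·d^2_{2,-1}(2.8677)·e^{-i·-1·5.1109}. Compute d first:
c=cos(2.8677/2)=0.136519, s=sin(2.8677/2)=0.990637; N=√[24·1·1·6]=12.000000
k∈{0} keeps every argument non-negative
  k=0: (−1)^3·12.0000/(6)·0.1365^1·0.9906^3 = -0.265440
d^2_{2,-1}(2.8677) = -0.265440
D = (+0.184911-0.982755i)·(-0.265440)·(+0.388046-0.921640i) = +0.221375+0.146464i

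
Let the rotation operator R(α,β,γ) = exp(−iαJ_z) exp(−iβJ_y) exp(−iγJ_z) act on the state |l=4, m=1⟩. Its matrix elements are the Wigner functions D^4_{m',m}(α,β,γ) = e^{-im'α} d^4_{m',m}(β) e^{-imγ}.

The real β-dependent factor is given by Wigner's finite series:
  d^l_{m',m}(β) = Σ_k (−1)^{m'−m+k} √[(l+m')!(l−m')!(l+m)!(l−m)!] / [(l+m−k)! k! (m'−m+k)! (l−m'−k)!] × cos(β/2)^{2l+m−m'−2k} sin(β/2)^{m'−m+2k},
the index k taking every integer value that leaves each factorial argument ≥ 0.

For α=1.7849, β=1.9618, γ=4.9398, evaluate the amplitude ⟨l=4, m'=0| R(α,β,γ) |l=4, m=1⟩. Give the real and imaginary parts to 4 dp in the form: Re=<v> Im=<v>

Re=0.0881 Im=0.3806

Split into d^4_{0,1}(β=1.9618) × two z-phases.
c=cos(1.9618/2)=0.556275, s=sin(1.9618/2)=0.830998; N=√[24·24·120·6]=643.987578
Admissible k: 1..4 (factorial args all ≥0)
  k=1: (−1)^0·643.9876/(144)·0.5563^7·0.8310^1 = +0.061255
  k=2: (−1)^1·643.9876/(24)·0.5563^5·0.8310^3 = -0.820189
  k=3: (−1)^2·643.9876/(24)·0.5563^3·0.8310^5 = +1.830355
  k=4: (−1)^3·643.9876/(144)·0.5563^1·0.8310^7 = -0.680778
d^4_{0,1}(1.9618) = +0.061255 -0.820189 +1.830355 -0.680778 = +0.390643
D = (+1.000000+0.000000i)·(+0.390643)·(+0.225456+0.974253i) = +0.088073+0.380585i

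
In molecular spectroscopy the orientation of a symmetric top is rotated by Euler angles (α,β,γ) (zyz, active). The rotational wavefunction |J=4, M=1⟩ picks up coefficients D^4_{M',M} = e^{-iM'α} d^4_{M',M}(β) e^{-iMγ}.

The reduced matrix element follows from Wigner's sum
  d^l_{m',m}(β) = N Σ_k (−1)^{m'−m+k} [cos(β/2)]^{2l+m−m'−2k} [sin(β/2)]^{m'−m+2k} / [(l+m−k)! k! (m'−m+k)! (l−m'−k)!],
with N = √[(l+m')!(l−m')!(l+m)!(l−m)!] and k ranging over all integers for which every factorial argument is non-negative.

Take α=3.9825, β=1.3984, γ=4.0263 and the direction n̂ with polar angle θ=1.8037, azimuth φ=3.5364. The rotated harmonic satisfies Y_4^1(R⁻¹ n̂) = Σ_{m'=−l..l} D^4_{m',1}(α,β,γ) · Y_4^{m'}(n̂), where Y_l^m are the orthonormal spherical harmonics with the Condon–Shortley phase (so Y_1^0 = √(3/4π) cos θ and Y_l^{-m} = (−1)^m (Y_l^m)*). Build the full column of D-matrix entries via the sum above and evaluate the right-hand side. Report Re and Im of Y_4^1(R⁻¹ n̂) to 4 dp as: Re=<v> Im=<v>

Re=-0.0589 Im=-0.3850

Need the full column D^4_{m',1} for m'=−4..4 at α=3.9825, β=1.3984, γ=4.0263.
cos(β/2)=0.765357, sin(β/2)=0.643606
d^4_{-4,1}: single k=5 term ⇒ +0.370498;  D = +0.292083-0.227939i
d^4_{-3,1}: k∈[4..5] ⇒ +0.778853 -0.330459 = +0.448394;  D = -0.030118+0.447381i
d^4_{-2,1}: k∈[3..5] ⇒ +0.990138 -1.050263 +0.148539 = +0.088413;  D = -0.061781-0.063245i
d^4_{-1,1}: k∈[2..5] ⇒ +0.832578 -1.766272 +0.624509 -0.029441 = -0.338626;  D = -0.338301+0.014827i
d^4_{0,1}: k∈[1..4] ⇒ +0.442776 -1.878654 +1.328489 -0.156573 = -0.263962;  D = +0.167224-0.204235i
d^4_{1,1}: k∈[0..3] ⇒ +0.117737 -1.248867 +1.766272 -0.416339 = +0.218802;  D = -0.033739-0.216185i
d^4_{2,1}: k∈[0..2] ⇒ -0.420055 +1.485207 -0.700175 = +0.364977;  D = +0.306272+0.198509i
d^4_{3,1}: k∈[0..1] ⇒ +0.660839 -0.778853 = -0.118014;  D = +0.113869-0.031004i
d^4_{4,1}: single k=0 term ⇒ -0.523932;  D = -0.234499+0.468524i
Y_4^{m'}(θ=1.8037,φ=3.5364) and Σ D·Y over m':
  (+0.2921-0.2279i)·(-0.0033-0.3966i)  (-0.0301+0.4474i)·(+0.1003-0.2465i)  (-0.0618-0.0632i)·(-0.1398+0.1410i)  (-0.3383+0.0148i)·(-0.2576+0.1074i)  (+0.1672-0.2042i)·(+0.1588+0.0000i)  (-0.0337-0.2162i)·(+0.2576+0.1074i)  (+0.3063+0.1985i)·(-0.1398-0.1410i)  (+0.1139-0.0310i)·(-0.1003-0.2465i)  (-0.2345+0.4685i)·(-0.0033+0.3966i)
Y_4^1(R⁻¹ n̂) = -0.058867-0.385045i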